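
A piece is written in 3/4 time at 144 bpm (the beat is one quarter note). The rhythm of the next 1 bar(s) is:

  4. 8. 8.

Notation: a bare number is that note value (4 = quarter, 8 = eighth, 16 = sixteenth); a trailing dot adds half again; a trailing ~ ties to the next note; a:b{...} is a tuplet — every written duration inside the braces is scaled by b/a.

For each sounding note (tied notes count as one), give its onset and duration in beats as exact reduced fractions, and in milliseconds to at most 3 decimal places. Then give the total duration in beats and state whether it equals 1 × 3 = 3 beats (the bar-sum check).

1) 0.0ms=0b +625.0ms=3/2b
2) 625.0ms=3/2b +312.5ms=3/4b
3) 937.5ms=9/4b +312.5ms=3/4b
Σ=3b of 3 (144bpm 3/4) — PASS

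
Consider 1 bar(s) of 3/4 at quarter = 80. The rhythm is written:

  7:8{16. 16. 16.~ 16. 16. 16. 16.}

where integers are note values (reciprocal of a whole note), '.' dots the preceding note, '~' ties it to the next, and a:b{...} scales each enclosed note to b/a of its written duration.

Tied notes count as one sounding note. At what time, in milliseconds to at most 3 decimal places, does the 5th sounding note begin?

note 5 onset = 15/7b = 1607.143ms

1. 0.0ms @ 0 + 321.429ms (3/7)
2. 321.429ms @ 3/7 + 321.429ms (3/7)
3. 642.857ms @ 6/7 + 642.857ms (6/7)
4. 1285.714ms @ 12/7 + 321.429ms (3/7)
5. 1607.143ms @ 15/7 + 321.429ms (3/7)
6. 1928.571ms @ 18/7 + 321.429ms (3/7)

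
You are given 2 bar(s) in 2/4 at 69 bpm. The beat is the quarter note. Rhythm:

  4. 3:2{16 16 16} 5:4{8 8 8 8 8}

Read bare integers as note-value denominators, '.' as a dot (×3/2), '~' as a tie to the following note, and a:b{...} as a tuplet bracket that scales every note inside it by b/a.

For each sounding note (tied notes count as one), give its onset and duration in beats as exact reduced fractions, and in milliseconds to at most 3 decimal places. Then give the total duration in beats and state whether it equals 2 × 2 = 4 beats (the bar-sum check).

1) 0.0ms=0b +1304.348ms=3/2b
2) 1304.348ms=3/2b +144.928ms=1/6b
3) 1449.275ms=5/3b +144.928ms=1/6b
4) 1594.203ms=11/6b +144.928ms=1/6b
5) 1739.13ms=2b +347.826ms=2/5b
6) 2086.957ms=12/5b +347.826ms=2/5b
7) 2434.783ms=14/5b +347.826ms=2/5b
8) 2782.609ms=16/5b +347.826ms=2/5b
9) 3130.435ms=18/5b +347.826ms=2/5b
Σ=4b of 4 (69bpm 2/4) — PASS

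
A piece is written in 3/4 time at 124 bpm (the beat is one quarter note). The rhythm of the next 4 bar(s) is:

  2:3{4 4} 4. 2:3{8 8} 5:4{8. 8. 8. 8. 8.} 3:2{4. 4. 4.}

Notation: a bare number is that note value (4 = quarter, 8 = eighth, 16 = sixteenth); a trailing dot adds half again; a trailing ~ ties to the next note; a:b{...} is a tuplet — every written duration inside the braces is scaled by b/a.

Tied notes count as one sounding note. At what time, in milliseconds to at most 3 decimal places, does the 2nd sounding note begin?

note 2 onset = 3/2b = 725.806ms

1. 0.0ms @ 0 + 725.806ms (3/2)
2. 725.806ms @ 3/2 + 725.806ms (3/2)
3. 1451.613ms @ 3 + 725.806ms (3/2)
4. 2177.419ms @ 9/2 + 362.903ms (3/4)
5. 2540.323ms @ 21/4 + 362.903ms (3/4)
6. 2903.226ms @ 6 + 290.323ms (3/5)
7. 3193.548ms @ 33/5 + 290.323ms (3/5)
8. 3483.871ms @ 36/5 + 290.323ms (3/5)
9. 3774.194ms @ 39/5 + 290.323ms (3/5)
10. 4064.516ms @ 42/5 + 290.323ms (3/5)
11. 4354.839ms @ 9 + 483.871ms (1)
12. 4838.71ms @ 10 + 483.871ms (1)
13. 5322.581ms @ 11 + 483.871ms (1)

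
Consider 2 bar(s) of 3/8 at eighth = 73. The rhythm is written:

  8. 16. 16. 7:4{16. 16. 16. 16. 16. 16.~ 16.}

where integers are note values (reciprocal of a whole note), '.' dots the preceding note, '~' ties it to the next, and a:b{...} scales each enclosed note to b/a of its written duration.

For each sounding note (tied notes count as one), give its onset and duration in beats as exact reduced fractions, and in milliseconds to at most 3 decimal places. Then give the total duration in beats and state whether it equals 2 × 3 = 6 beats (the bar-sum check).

1) 0.0ms=0b +1232.877ms=3/2b
2) 1232.877ms=3/2b +616.438ms=3/4b
3) 1849.315ms=9/4b +616.438ms=3/4b
4) 2465.753ms=3b +352.25ms=3/7b
5) 2818.004ms=24/7b +352.25ms=3/7b
6) 3170.254ms=27/7b +352.25ms=3/7b
7) 3522.505ms=30/7b +352.25ms=3/7b
8) 3874.755ms=33/7b +352.25ms=3/7b
9) 4227.006ms=36/7b +704.501ms=6/7b
Σ=6b of 6 (73bpm 3/8) — PASS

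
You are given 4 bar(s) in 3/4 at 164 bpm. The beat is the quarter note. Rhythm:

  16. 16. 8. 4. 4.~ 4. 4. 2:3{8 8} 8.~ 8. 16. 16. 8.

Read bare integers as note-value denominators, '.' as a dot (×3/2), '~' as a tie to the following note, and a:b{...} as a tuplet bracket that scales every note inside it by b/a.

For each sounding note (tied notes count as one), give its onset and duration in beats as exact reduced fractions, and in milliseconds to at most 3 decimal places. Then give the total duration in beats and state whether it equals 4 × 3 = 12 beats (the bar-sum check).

1) 0.0ms=0b +137.195ms=3/8b
2) 137.195ms=3/8b +137.195ms=3/8b
3) 274.39ms=3/4b +274.39ms=3/4b
4) 548.78ms=3/2b +548.78ms=3/2b
5) 1097.561ms=3b +1097.561ms=3b
6) 2195.122ms=6b +548.78ms=3/2b
7) 2743.902ms=15/2b +274.39ms=3/4b
8) 3018.293ms=33/4b +274.39ms=3/4b
9) 3292.683ms=9b +548.78ms=3/2b
10) 3841.463ms=21/2b +137.195ms=3/8b
11) 3978.659ms=87/8b +137.195ms=3/8b
12) 4115.854ms=45/4b +274.39ms=3/4b
Σ=12b of 12 (164bpm 3/4) — PASS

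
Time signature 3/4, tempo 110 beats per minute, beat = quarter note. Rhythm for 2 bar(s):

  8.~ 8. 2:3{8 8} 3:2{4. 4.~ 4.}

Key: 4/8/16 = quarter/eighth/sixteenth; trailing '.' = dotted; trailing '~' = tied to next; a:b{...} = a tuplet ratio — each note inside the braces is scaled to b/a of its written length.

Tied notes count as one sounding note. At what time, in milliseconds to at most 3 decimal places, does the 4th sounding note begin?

note 4 onset = 3b = 1636.364ms

1. 0.0ms @ 0 + 818.182ms (3/2)
2. 818.182ms @ 3/2 + 409.091ms (3/4)
3. 1227.273ms @ 9/4 + 409.091ms (3/4)
4. 1636.364ms @ 3 + 545.455ms (1)
5. 2181.818ms @ 4 + 1090.909ms (2)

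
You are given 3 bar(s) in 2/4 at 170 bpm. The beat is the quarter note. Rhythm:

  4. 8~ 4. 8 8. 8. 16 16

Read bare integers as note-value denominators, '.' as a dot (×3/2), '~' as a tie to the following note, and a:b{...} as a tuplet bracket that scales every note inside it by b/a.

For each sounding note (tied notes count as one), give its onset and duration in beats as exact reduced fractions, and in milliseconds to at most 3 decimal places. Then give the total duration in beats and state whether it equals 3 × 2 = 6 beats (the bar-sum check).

1) 0.0ms=0b +529.412ms=3/2b
2) 529.412ms=3/2b +705.882ms=2b
3) 1235.294ms=7/2b +176.471ms=1/2b
4) 1411.765ms=4b +264.706ms=3/4b
5) 1676.471ms=19/4b +264.706ms=3/4b
6) 1941.176ms=11/2b +88.235ms=1/4b
7) 2029.412ms=23/4b +88.235ms=1/4b
Σ=6b of 6 (170bpm 2/4) — PASS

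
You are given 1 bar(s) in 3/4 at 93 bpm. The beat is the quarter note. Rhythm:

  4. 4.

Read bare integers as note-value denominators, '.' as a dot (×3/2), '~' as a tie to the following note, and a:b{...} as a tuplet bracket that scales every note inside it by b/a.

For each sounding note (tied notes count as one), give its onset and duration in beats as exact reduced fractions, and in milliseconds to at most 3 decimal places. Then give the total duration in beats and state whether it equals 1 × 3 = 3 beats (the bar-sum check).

1) 0.0ms=0b +967.742ms=3/2b
2) 967.742ms=3/2b +967.742ms=3/2b
Σ=3b of 3 (93bpm 3/4) — PASS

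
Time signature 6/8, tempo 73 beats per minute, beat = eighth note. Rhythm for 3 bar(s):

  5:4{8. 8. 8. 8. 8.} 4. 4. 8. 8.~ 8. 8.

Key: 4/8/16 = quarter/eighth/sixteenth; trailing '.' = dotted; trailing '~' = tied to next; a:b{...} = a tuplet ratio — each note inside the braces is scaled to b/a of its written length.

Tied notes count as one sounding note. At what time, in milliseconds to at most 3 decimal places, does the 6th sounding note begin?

1. 0.0ms @ 0 + 986.301ms (6/5)
2. 986.301ms @ 6/5 + 986.301ms (6/5)
3. 1972.603ms @ 12/5 + 986.301ms (6/5)
4. 2958.904ms @ 18/5 + 986.301ms (6/5)
5. 3945.205ms @ 24/5 + 986.301ms (6/5)
6. 4931.507ms @ 6 + 2465.753ms (3)
7. 7397.26ms @ 9 + 2465.753ms (3)
8. 9863.014ms @ 12 + 1232.877ms (3/2)
9. 11095.89ms @ 27/2 + 2465.753ms (3)
10. 13561.644ms @ 33/2 + 1232.877ms (3/2)

note 6 onset = 6b = 4931.507ms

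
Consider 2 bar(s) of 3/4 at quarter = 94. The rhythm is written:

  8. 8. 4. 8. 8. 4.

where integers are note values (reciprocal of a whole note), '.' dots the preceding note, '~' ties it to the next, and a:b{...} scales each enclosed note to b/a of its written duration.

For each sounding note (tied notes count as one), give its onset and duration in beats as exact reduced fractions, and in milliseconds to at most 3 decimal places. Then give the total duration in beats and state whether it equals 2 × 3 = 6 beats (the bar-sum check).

1) 0.0ms=0b +478.723ms=3/4b
2) 478.723ms=3/4b +478.723ms=3/4b
3) 957.447ms=3/2b +957.447ms=3/2b
4) 1914.894ms=3b +478.723ms=3/4b
5) 2393.617ms=15/4b +478.723ms=3/4b
6) 2872.34ms=9/2b +957.447ms=3/2b
Σ=6b of 6 (94bpm 3/4) — PASS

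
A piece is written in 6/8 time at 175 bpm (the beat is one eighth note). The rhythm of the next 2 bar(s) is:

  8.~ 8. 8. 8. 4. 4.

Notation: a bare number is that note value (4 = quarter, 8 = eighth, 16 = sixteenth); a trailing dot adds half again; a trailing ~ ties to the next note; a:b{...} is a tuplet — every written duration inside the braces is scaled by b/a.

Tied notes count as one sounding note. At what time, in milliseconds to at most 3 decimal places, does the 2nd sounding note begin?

1. 0.0ms @ 0 + 1028.571ms (3)
2. 1028.571ms @ 3 + 514.286ms (3/2)
3. 1542.857ms @ 9/2 + 514.286ms (3/2)
4. 2057.143ms @ 6 + 1028.571ms (3)
5. 3085.714ms @ 9 + 1028.571ms (3)

note 2 onset = 3b = 1028.571ms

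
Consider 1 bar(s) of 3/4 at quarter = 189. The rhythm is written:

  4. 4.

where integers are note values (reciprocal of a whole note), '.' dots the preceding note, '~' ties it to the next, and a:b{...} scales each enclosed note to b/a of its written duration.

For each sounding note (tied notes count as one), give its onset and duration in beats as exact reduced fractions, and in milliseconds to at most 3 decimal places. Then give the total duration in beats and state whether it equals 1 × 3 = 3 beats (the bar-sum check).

1) 0.0ms=0b +476.19ms=3/2b
2) 476.19ms=3/2b +476.19ms=3/2b
Σ=3b of 3 (189bpm 3/4) — PASS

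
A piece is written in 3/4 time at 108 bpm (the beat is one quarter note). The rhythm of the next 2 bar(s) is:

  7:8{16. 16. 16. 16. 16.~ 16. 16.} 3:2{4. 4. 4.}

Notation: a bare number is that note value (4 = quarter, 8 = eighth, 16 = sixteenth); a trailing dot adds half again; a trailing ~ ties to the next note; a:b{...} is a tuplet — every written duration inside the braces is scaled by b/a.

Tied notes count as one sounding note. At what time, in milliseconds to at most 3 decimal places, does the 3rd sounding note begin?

note 3 onset = 6/7b = 476.19ms

1. 0.0ms @ 0 + 238.095ms (3/7)
2. 238.095ms @ 3/7 + 238.095ms (3/7)
3. 476.19ms @ 6/7 + 238.095ms (3/7)
4. 714.286ms @ 9/7 + 238.095ms (3/7)
5. 952.381ms @ 12/7 + 476.19ms (6/7)
6. 1428.571ms @ 18/7 + 238.095ms (3/7)
7. 1666.667ms @ 3 + 555.556ms (1)
8. 2222.222ms @ 4 + 555.556ms (1)
9. 2777.778ms @ 5 + 555.556ms (1)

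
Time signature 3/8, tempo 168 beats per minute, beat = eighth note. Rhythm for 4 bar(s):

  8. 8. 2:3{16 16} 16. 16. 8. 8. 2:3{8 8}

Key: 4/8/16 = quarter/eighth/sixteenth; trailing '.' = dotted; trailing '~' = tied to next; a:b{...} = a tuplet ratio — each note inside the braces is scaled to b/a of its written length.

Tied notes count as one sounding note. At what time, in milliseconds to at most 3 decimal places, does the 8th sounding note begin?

note 8 onset = 15/2b = 2678.571ms

1. 0.0ms @ 0 + 535.714ms (3/2)
2. 535.714ms @ 3/2 + 535.714ms (3/2)
3. 1071.429ms @ 3 + 267.857ms (3/4)
4. 1339.286ms @ 15/4 + 267.857ms (3/4)
5. 1607.143ms @ 9/2 + 267.857ms (3/4)
6. 1875.0ms @ 21/4 + 267.857ms (3/4)
7. 2142.857ms @ 6 + 535.714ms (3/2)
8. 2678.571ms @ 15/2 + 535.714ms (3/2)
9. 3214.286ms @ 9 + 535.714ms (3/2)
10. 3750.0ms @ 21/2 + 535.714ms (3/2)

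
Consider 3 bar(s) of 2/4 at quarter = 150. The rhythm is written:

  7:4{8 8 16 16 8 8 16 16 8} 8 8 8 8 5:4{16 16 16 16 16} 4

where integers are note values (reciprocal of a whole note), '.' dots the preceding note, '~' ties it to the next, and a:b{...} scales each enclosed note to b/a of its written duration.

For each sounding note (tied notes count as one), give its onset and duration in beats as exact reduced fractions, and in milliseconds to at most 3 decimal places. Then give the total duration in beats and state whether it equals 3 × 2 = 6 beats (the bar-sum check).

1) 0.0ms=0b +114.286ms=2/7b
2) 114.286ms=2/7b +114.286ms=2/7b
3) 228.571ms=4/7b +57.143ms=1/7b
4) 285.714ms=5/7b +57.143ms=1/7b
5) 342.857ms=6/7b +114.286ms=2/7b
6) 457.143ms=8/7b +114.286ms=2/7b
7) 571.429ms=10/7b +57.143ms=1/7b
8) 628.571ms=11/7b +57.143ms=1/7b
9) 685.714ms=12/7b +114.286ms=2/7b
10) 800.0ms=2b +200.0ms=1/2b
11) 1000.0ms=5/2b +200.0ms=1/2b
12) 1200.0ms=3b +200.0ms=1/2b
13) 1400.0ms=7/2b +200.0ms=1/2b
14) 1600.0ms=4b +80.0ms=1/5b
15) 1680.0ms=21/5b +80.0ms=1/5b
16) 1760.0ms=22/5b +80.0ms=1/5b
17) 1840.0ms=23/5b +80.0ms=1/5b
18) 1920.0ms=24/5b +80.0ms=1/5b
19) 2000.0ms=5b +400.0ms=1b
Σ=6b of 6 (150bpm 2/4) — PASS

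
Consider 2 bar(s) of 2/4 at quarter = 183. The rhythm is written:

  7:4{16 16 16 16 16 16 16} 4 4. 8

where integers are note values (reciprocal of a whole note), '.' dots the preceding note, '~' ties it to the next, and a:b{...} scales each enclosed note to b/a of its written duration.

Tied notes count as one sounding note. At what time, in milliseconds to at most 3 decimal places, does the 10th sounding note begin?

1. 0.0ms @ 0 + 46.838ms (1/7)
2. 46.838ms @ 1/7 + 46.838ms (1/7)
3. 93.677ms @ 2/7 + 46.838ms (1/7)
4. 140.515ms @ 3/7 + 46.838ms (1/7)
5. 187.354ms @ 4/7 + 46.838ms (1/7)
6. 234.192ms @ 5/7 + 46.838ms (1/7)
7. 281.03ms @ 6/7 + 46.838ms (1/7)
8. 327.869ms @ 1 + 327.869ms (1)
9. 655.738ms @ 2 + 491.803ms (3/2)
10. 1147.541ms @ 7/2 + 163.934ms (1/2)

note 10 onset = 7/2b = 1147.541ms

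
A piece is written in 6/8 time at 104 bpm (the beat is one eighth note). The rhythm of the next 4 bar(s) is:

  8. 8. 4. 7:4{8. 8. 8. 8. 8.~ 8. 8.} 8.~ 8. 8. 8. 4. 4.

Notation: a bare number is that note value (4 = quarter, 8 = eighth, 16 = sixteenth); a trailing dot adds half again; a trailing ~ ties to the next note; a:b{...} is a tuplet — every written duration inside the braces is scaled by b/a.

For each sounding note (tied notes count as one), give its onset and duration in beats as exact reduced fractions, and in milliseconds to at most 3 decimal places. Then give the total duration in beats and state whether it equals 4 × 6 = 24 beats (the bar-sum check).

1) 0.0ms=0b +865.385ms=3/2b
2) 865.385ms=3/2b +865.385ms=3/2b
3) 1730.769ms=3b +1730.769ms=3b
4) 3461.538ms=6b +494.505ms=6/7b
5) 3956.044ms=48/7b +494.505ms=6/7b
6) 4450.549ms=54/7b +494.505ms=6/7b
7) 4945.055ms=60/7b +494.505ms=6/7b
8) 5439.56ms=66/7b +989.011ms=12/7b
9) 6428.571ms=78/7b +494.505ms=6/7b
10) 6923.077ms=12b +1730.769ms=3b
11) 8653.846ms=15b +865.385ms=3/2b
12) 9519.231ms=33/2b +865.385ms=3/2b
13) 10384.615ms=18b +1730.769ms=3b
14) 12115.385ms=21b +1730.769ms=3b
Σ=24b of 24 (104bpm 6/8) — PASS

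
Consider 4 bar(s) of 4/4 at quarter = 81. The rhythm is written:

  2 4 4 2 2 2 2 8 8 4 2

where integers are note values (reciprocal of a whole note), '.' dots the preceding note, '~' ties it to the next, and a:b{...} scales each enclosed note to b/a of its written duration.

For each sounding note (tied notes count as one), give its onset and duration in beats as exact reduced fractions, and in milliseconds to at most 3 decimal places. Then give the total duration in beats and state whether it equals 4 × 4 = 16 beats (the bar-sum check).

1) 0.0ms=0b +1481.481ms=2b
2) 1481.481ms=2b +740.741ms=1b
3) 2222.222ms=3b +740.741ms=1b
4) 2962.963ms=4b +1481.481ms=2b
5) 4444.444ms=6b +1481.481ms=2b
6) 5925.926ms=8b +1481.481ms=2b
7) 7407.407ms=10b +1481.481ms=2b
8) 8888.889ms=12b +370.37ms=1/2b
9) 9259.259ms=25/2b +370.37ms=1/2b
10) 9629.63ms=13b +740.741ms=1b
11) 10370.37ms=14b +1481.481ms=2b
Σ=16b of 16 (81bpm 4/4) — PASS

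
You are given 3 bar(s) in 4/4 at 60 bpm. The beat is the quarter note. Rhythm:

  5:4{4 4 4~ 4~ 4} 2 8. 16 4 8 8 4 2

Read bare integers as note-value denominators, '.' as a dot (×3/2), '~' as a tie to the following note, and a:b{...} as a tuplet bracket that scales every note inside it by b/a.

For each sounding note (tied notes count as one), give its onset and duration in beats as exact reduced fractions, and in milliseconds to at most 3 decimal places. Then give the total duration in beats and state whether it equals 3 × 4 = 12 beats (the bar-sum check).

1) 0.0ms=0b +800.0ms=4/5b
2) 800.0ms=4/5b +800.0ms=4/5b
3) 1600.0ms=8/5b +2400.0ms=12/5b
4) 4000.0ms=4b +2000.0ms=2b
5) 6000.0ms=6b +750.0ms=3/4b
6) 6750.0ms=27/4b +250.0ms=1/4b
7) 7000.0ms=7b +1000.0ms=1b
8) 8000.0ms=8b +500.0ms=1/2b
9) 8500.0ms=17/2b +500.0ms=1/2b
10) 9000.0ms=9b +1000.0ms=1b
11) 10000.0ms=10b +2000.0ms=2b
Σ=12b of 12 (60bpm 4/4) — PASS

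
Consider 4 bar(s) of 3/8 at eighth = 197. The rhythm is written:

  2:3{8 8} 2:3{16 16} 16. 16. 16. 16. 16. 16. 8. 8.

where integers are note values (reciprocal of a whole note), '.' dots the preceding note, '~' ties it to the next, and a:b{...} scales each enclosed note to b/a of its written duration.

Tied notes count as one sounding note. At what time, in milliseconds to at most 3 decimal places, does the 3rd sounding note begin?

1. 0.0ms @ 0 + 456.853ms (3/2)
2. 456.853ms @ 3/2 + 456.853ms (3/2)
3. 913.706ms @ 3 + 228.426ms (3/4)
4. 1142.132ms @ 15/4 + 228.426ms (3/4)
5. 1370.558ms @ 9/2 + 228.426ms (3/4)
6. 1598.985ms @ 21/4 + 228.426ms (3/4)
7. 1827.411ms @ 6 + 228.426ms (3/4)
8. 2055.838ms @ 27/4 + 228.426ms (3/4)
9. 2284.264ms @ 15/2 + 228.426ms (3/4)
10. 2512.69ms @ 33/4 + 228.426ms (3/4)
11. 2741.117ms @ 9 + 456.853ms (3/2)
12. 3197.97ms @ 21/2 + 456.853ms (3/2)

note 3 onset = 3b = 913.706ms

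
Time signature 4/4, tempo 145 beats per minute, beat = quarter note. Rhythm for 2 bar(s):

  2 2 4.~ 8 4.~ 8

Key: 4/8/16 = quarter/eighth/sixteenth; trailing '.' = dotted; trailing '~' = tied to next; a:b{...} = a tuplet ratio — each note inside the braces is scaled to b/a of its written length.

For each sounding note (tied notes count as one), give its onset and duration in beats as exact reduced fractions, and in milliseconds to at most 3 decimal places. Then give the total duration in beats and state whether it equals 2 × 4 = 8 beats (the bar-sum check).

1) 0.0ms=0b +827.586ms=2b
2) 827.586ms=2b +827.586ms=2b
3) 1655.172ms=4b +827.586ms=2b
4) 2482.759ms=6b +827.586ms=2b
Σ=8b of 8 (145bpm 4/4) — PASS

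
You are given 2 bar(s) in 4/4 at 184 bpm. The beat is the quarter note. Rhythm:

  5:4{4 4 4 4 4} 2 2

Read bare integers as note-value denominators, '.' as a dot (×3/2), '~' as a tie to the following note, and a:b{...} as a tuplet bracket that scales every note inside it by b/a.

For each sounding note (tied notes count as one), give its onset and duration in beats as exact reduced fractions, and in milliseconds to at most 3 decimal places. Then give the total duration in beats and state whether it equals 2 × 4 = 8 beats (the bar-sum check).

1) 0.0ms=0b +260.87ms=4/5b
2) 260.87ms=4/5b +260.87ms=4/5b
3) 521.739ms=8/5b +260.87ms=4/5b
4) 782.609ms=12/5b +260.87ms=4/5b
5) 1043.478ms=16/5b +260.87ms=4/5b
6) 1304.348ms=4b +652.174ms=2b
7) 1956.522ms=6b +652.174ms=2b
Σ=8b of 8 (184bpm 4/4) — PASS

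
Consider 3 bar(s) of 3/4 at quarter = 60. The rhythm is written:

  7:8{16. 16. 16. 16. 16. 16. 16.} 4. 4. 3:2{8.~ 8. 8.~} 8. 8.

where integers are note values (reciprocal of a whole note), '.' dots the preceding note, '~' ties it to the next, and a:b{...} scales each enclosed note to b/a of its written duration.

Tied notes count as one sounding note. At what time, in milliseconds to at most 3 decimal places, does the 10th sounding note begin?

1. 0.0ms @ 0 + 428.571ms (3/7)
2. 428.571ms @ 3/7 + 428.571ms (3/7)
3. 857.143ms @ 6/7 + 428.571ms (3/7)
4. 1285.714ms @ 9/7 + 428.571ms (3/7)
5. 1714.286ms @ 12/7 + 428.571ms (3/7)
6. 2142.857ms @ 15/7 + 428.571ms (3/7)
7. 2571.429ms @ 18/7 + 428.571ms (3/7)
8. 3000.0ms @ 3 + 1500.0ms (3/2)
9. 4500.0ms @ 9/2 + 1500.0ms (3/2)
10. 6000.0ms @ 6 + 1000.0ms (1)
11. 7000.0ms @ 7 + 1250.0ms (5/4)
12. 8250.0ms @ 33/4 + 750.0ms (3/4)

note 10 onset = 6b = 6000.0ms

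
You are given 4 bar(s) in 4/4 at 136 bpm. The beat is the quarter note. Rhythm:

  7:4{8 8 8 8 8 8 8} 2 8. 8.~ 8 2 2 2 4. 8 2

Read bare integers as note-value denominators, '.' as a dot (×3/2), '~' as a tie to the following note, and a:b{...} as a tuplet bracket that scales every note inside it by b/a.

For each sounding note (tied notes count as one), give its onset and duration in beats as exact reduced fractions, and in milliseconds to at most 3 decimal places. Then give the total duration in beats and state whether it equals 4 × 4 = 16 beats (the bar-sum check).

1) 0.0ms=0b +126.05ms=2/7b
2) 126.05ms=2/7b +126.05ms=2/7b
3) 252.101ms=4/7b +126.05ms=2/7b
4) 378.151ms=6/7b +126.05ms=2/7b
5) 504.202ms=8/7b +126.05ms=2/7b
6) 630.252ms=10/7b +126.05ms=2/7b
7) 756.303ms=12/7b +126.05ms=2/7b
8) 882.353ms=2b +882.353ms=2b
9) 1764.706ms=4b +330.882ms=3/4b
10) 2095.588ms=19/4b +551.471ms=5/4b
11) 2647.059ms=6b +882.353ms=2b
12) 3529.412ms=8b +882.353ms=2b
13) 4411.765ms=10b +882.353ms=2b
14) 5294.118ms=12b +661.765ms=3/2b
15) 5955.882ms=27/2b +220.588ms=1/2b
16) 6176.471ms=14b +882.353ms=2b
Σ=16b of 16 (136bpm 4/4) — PASS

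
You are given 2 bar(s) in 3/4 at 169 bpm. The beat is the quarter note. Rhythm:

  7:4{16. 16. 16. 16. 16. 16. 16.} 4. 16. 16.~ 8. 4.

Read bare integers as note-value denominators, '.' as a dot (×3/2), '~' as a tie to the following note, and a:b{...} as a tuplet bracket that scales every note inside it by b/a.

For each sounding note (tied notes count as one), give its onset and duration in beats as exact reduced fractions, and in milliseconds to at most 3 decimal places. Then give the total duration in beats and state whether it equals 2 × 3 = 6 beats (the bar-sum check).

1) 0.0ms=0b +76.078ms=3/14b
2) 76.078ms=3/14b +76.078ms=3/14b
3) 152.156ms=3/7b +76.078ms=3/14b
4) 228.233ms=9/14b +76.078ms=3/14b
5) 304.311ms=6/7b +76.078ms=3/14b
6) 380.389ms=15/14b +76.078ms=3/14b
7) 456.467ms=9/7b +76.078ms=3/14b
8) 532.544ms=3/2b +532.544ms=3/2b
9) 1065.089ms=3b +133.136ms=3/8b
10) 1198.225ms=27/8b +399.408ms=9/8b
11) 1597.633ms=9/2b +532.544ms=3/2b
Σ=6b of 6 (169bpm 3/4) — PASS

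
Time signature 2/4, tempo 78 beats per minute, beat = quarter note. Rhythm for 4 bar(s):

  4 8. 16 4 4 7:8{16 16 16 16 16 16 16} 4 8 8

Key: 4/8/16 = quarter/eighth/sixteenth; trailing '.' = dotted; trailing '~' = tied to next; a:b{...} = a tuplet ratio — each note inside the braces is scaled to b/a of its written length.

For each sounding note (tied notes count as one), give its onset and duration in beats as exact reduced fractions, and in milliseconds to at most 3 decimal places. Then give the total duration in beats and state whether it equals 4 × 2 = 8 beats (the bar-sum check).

1) 0.0ms=0b +769.231ms=1b
2) 769.231ms=1b +576.923ms=3/4b
3) 1346.154ms=7/4b +192.308ms=1/4b
4) 1538.462ms=2b +769.231ms=1b
5) 2307.692ms=3b +769.231ms=1b
6) 3076.923ms=4b +219.78ms=2/7b
7) 3296.703ms=30/7b +219.78ms=2/7b
8) 3516.484ms=32/7b +219.78ms=2/7b
9) 3736.264ms=34/7b +219.78ms=2/7b
10) 3956.044ms=36/7b +219.78ms=2/7b
11) 4175.824ms=38/7b +219.78ms=2/7b
12) 4395.604ms=40/7b +219.78ms=2/7b
13) 4615.385ms=6b +769.231ms=1b
14) 5384.615ms=7b +384.615ms=1/2b
15) 5769.231ms=15/2b +384.615ms=1/2b
Σ=8b of 8 (78bpm 2/4) — PASS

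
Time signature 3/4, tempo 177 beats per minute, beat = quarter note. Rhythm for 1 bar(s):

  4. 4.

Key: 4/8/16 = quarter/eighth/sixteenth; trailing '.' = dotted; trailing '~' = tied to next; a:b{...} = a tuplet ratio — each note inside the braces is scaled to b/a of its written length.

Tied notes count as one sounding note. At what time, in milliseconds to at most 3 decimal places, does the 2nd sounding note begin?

1. 0.0ms @ 0 + 508.475ms (3/2)
2. 508.475ms @ 3/2 + 508.475ms (3/2)

note 2 onset = 3/2b = 508.475ms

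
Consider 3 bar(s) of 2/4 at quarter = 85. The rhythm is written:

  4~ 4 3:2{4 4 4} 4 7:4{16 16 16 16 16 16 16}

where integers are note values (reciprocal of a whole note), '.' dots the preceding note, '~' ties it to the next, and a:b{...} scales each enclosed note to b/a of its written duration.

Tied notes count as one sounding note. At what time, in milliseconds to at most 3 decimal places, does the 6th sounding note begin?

1. 0.0ms @ 0 + 1411.765ms (2)
2. 1411.765ms @ 2 + 470.588ms (2/3)
3. 1882.353ms @ 8/3 + 470.588ms (2/3)
4. 2352.941ms @ 10/3 + 470.588ms (2/3)
5. 2823.529ms @ 4 + 705.882ms (1)
6. 3529.412ms @ 5 + 100.84ms (1/7)
7. 3630.252ms @ 36/7 + 100.84ms (1/7)
8. 3731.092ms @ 37/7 + 100.84ms (1/7)
9. 3831.933ms @ 38/7 + 100.84ms (1/7)
10. 3932.773ms @ 39/7 + 100.84ms (1/7)
11. 4033.613ms @ 40/7 + 100.84ms (1/7)
12. 4134.454ms @ 41/7 + 100.84ms (1/7)

note 6 onset = 5b = 3529.412ms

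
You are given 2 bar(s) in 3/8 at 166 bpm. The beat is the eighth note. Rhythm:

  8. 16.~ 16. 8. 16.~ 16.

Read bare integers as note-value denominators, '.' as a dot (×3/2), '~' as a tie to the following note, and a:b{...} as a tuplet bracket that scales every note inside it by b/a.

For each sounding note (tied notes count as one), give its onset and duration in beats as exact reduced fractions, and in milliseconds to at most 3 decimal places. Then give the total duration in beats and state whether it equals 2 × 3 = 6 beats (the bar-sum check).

1) 0.0ms=0b +542.169ms=3/2b
2) 542.169ms=3/2b +542.169ms=3/2b
3) 1084.337ms=3b +542.169ms=3/2b
4) 1626.506ms=9/2b +542.169ms=3/2b
Σ=6b of 6 (166bpm 3/8) — PASS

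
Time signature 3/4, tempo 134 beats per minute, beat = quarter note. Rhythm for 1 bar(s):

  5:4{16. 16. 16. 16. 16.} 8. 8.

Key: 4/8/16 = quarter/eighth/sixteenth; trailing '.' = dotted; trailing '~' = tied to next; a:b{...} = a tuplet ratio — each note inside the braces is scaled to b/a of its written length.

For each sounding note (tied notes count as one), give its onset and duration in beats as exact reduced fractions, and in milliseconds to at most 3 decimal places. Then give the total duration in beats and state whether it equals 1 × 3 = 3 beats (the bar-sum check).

1) 0.0ms=0b +134.328ms=3/10b
2) 134.328ms=3/10b +134.328ms=3/10b
3) 268.657ms=3/5b +134.328ms=3/10b
4) 402.985ms=9/10b +134.328ms=3/10b
5) 537.313ms=6/5b +134.328ms=3/10b
6) 671.642ms=3/2b +335.821ms=3/4b
7) 1007.463ms=9/4b +335.821ms=3/4b
Σ=3b of 3 (134bpm 3/4) — PASS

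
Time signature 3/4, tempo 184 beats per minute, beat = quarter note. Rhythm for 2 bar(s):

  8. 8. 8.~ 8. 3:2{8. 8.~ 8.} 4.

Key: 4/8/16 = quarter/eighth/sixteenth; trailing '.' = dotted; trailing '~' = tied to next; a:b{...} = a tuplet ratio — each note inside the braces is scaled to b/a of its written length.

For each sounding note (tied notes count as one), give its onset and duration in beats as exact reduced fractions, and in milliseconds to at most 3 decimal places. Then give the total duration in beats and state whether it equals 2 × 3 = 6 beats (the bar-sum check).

1) 0.0ms=0b +244.565ms=3/4b
2) 244.565ms=3/4b +244.565ms=3/4b
3) 489.13ms=3/2b +489.13ms=3/2b
4) 978.261ms=3b +163.043ms=1/2b
5) 1141.304ms=7/2b +326.087ms=1b
6) 1467.391ms=9/2b +489.13ms=3/2b
Σ=6b of 6 (184bpm 3/4) — PASS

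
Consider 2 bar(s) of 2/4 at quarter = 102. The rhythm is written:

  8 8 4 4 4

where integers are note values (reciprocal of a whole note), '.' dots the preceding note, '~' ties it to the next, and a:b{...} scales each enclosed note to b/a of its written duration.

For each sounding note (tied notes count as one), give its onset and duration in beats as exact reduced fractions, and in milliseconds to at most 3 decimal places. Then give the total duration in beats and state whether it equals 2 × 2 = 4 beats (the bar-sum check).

1) 0.0ms=0b +294.118ms=1/2b
2) 294.118ms=1/2b +294.118ms=1/2b
3) 588.235ms=1b +588.235ms=1b
4) 1176.471ms=2b +588.235ms=1b
5) 1764.706ms=3b +588.235ms=1b
Σ=4b of 4 (102bpm 2/4) — PASS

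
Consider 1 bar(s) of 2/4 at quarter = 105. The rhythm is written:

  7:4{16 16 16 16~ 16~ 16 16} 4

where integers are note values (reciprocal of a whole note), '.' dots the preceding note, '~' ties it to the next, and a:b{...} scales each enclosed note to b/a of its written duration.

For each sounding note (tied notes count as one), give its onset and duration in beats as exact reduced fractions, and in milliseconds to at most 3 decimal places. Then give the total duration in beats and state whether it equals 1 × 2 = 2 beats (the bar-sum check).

1) 0.0ms=0b +81.633ms=1/7b
2) 81.633ms=1/7b +81.633ms=1/7b
3) 163.265ms=2/7b +81.633ms=1/7b
4) 244.898ms=3/7b +244.898ms=3/7b
5) 489.796ms=6/7b +81.633ms=1/7b
6) 571.429ms=1b +571.429ms=1b
Σ=2b of 2 (105bpm 2/4) — PASS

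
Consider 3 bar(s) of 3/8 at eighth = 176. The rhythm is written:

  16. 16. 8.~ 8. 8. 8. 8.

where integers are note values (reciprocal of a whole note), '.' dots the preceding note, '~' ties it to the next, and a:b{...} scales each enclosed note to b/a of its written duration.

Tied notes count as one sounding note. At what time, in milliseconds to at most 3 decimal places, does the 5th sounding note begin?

note 5 onset = 6b = 2045.455ms

1. 0.0ms @ 0 + 255.682ms (3/4)
2. 255.682ms @ 3/4 + 255.682ms (3/4)
3. 511.364ms @ 3/2 + 1022.727ms (3)
4. 1534.091ms @ 9/2 + 511.364ms (3/2)
5. 2045.455ms @ 6 + 511.364ms (3/2)
6. 2556.818ms @ 15/2 + 511.364ms (3/2)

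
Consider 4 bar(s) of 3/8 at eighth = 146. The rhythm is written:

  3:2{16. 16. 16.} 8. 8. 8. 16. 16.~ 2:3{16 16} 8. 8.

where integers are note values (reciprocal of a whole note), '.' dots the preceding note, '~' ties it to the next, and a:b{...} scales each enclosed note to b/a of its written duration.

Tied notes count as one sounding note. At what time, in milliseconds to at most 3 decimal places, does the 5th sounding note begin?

1. 0.0ms @ 0 + 205.479ms (1/2)
2. 205.479ms @ 1/2 + 205.479ms (1/2)
3. 410.959ms @ 1 + 205.479ms (1/2)
4. 616.438ms @ 3/2 + 616.438ms (3/2)
5. 1232.877ms @ 3 + 616.438ms (3/2)
6. 1849.315ms @ 9/2 + 616.438ms (3/2)
7. 2465.753ms @ 6 + 308.219ms (3/4)
8. 2773.973ms @ 27/4 + 616.438ms (3/2)
9. 3390.411ms @ 33/4 + 308.219ms (3/4)
10. 3698.63ms @ 9 + 616.438ms (3/2)
11. 4315.068ms @ 21/2 + 616.438ms (3/2)

note 5 onset = 3b = 1232.877ms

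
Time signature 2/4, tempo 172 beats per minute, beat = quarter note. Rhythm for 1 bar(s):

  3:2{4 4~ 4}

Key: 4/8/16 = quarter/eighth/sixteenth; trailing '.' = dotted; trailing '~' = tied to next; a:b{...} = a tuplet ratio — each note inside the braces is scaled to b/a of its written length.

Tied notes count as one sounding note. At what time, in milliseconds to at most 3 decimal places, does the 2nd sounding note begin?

note 2 onset = 2/3b = 232.558ms

1. 0.0ms @ 0 + 232.558ms (2/3)
2. 232.558ms @ 2/3 + 465.116ms (4/3)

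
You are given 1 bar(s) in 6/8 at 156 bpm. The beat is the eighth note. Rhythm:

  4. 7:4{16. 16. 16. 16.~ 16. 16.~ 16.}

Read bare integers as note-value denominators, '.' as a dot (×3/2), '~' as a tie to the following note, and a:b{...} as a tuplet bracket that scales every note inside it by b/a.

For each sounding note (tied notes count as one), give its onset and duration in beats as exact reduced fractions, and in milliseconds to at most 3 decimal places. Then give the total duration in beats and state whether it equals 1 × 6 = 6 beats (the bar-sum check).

1) 0.0ms=0b +1153.846ms=3b
2) 1153.846ms=3b +164.835ms=3/7b
3) 1318.681ms=24/7b +164.835ms=3/7b
4) 1483.516ms=27/7b +164.835ms=3/7b
5) 1648.352ms=30/7b +329.67ms=6/7b
6) 1978.022ms=36/7b +329.67ms=6/7b
Σ=6b of 6 (156bpm 6/8) — PASS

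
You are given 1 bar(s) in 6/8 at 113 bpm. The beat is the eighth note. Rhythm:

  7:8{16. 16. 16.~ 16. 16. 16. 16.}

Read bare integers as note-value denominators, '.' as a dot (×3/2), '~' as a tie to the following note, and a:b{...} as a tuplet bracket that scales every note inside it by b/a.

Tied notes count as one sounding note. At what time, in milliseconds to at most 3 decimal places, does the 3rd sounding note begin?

1. 0.0ms @ 0 + 455.12ms (6/7)
2. 455.12ms @ 6/7 + 455.12ms (6/7)
3. 910.24ms @ 12/7 + 910.24ms (12/7)
4. 1820.48ms @ 24/7 + 455.12ms (6/7)
5. 2275.601ms @ 30/7 + 455.12ms (6/7)
6. 2730.721ms @ 36/7 + 455.12ms (6/7)

note 3 onset = 12/7b = 910.24ms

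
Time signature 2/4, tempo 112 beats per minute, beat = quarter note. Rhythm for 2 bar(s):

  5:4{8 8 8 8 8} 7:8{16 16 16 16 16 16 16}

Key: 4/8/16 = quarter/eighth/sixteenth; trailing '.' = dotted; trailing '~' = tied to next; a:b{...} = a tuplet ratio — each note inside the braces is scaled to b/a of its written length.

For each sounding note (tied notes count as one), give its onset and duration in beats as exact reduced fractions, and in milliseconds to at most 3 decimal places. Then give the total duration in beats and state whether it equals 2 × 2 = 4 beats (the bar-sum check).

1) 0.0ms=0b +214.286ms=2/5b
2) 214.286ms=2/5b +214.286ms=2/5b
3) 428.571ms=4/5b +214.286ms=2/5b
4) 642.857ms=6/5b +214.286ms=2/5b
5) 857.143ms=8/5b +214.286ms=2/5b
6) 1071.429ms=2b +153.061ms=2/7b
7) 1224.49ms=16/7b +153.061ms=2/7b
8) 1377.551ms=18/7b +153.061ms=2/7b
9) 1530.612ms=20/7b +153.061ms=2/7b
10) 1683.673ms=22/7b +153.061ms=2/7b
11) 1836.735ms=24/7b +153.061ms=2/7b
12) 1989.796ms=26/7b +153.061ms=2/7b
Σ=4b of 4 (112bpm 2/4) — PASS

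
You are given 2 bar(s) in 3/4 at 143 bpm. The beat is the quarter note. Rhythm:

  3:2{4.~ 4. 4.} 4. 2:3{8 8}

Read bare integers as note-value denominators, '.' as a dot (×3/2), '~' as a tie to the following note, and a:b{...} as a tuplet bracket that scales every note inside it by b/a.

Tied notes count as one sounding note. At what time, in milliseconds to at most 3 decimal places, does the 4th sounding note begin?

note 4 onset = 9/2b = 1888.112ms

1. 0.0ms @ 0 + 839.161ms (2)
2. 839.161ms @ 2 + 419.58ms (1)
3. 1258.741ms @ 3 + 629.371ms (3/2)
4. 1888.112ms @ 9/2 + 314.685ms (3/4)
5. 2202.797ms @ 21/4 + 314.685ms (3/4)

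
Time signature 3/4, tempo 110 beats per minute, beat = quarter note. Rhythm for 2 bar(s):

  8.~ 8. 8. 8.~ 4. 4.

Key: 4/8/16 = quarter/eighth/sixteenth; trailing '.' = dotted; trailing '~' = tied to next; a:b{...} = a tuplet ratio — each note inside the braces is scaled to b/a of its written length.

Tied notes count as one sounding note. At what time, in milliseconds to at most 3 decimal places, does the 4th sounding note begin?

note 4 onset = 9/2b = 2454.545ms

1. 0.0ms @ 0 + 818.182ms (3/2)
2. 818.182ms @ 3/2 + 409.091ms (3/4)
3. 1227.273ms @ 9/4 + 1227.273ms (9/4)
4. 2454.545ms @ 9/2 + 818.182ms (3/2)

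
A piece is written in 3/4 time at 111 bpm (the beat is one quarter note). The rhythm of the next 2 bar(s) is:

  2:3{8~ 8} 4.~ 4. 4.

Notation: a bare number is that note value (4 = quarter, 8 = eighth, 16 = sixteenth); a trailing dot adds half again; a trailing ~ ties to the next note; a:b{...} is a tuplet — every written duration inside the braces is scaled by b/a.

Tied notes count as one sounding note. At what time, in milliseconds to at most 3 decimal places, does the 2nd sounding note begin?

note 2 onset = 3/2b = 810.811ms

1. 0.0ms @ 0 + 810.811ms (3/2)
2. 810.811ms @ 3/2 + 1621.622ms (3)
3. 2432.432ms @ 9/2 + 810.811ms (3/2)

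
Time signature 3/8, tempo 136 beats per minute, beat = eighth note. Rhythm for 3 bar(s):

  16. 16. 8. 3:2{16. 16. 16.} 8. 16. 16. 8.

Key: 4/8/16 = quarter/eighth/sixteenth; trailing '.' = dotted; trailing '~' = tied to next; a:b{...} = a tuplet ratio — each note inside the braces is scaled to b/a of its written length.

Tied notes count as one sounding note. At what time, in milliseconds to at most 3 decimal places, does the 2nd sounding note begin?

1. 0.0ms @ 0 + 330.882ms (3/4)
2. 330.882ms @ 3/4 + 330.882ms (3/4)
3. 661.765ms @ 3/2 + 661.765ms (3/2)
4. 1323.529ms @ 3 + 220.588ms (1/2)
5. 1544.118ms @ 7/2 + 220.588ms (1/2)
6. 1764.706ms @ 4 + 220.588ms (1/2)
7. 1985.294ms @ 9/2 + 661.765ms (3/2)
8. 2647.059ms @ 6 + 330.882ms (3/4)
9. 2977.941ms @ 27/4 + 330.882ms (3/4)
10. 3308.824ms @ 15/2 + 661.765ms (3/2)

note 2 onset = 3/4b = 330.882ms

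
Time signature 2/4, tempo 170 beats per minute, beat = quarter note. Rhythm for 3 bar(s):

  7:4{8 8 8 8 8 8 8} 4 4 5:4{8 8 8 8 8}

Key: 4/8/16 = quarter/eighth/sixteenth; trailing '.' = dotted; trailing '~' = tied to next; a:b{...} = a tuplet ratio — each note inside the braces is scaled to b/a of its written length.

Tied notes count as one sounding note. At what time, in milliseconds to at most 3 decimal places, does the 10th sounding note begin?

note 10 onset = 4b = 1411.765ms

1. 0.0ms @ 0 + 100.84ms (2/7)
2. 100.84ms @ 2/7 + 100.84ms (2/7)
3. 201.681ms @ 4/7 + 100.84ms (2/7)
4. 302.521ms @ 6/7 + 100.84ms (2/7)
5. 403.361ms @ 8/7 + 100.84ms (2/7)
6. 504.202ms @ 10/7 + 100.84ms (2/7)
7. 605.042ms @ 12/7 + 100.84ms (2/7)
8. 705.882ms @ 2 + 352.941ms (1)
9. 1058.824ms @ 3 + 352.941ms (1)
10. 1411.765ms @ 4 + 141.176ms (2/5)
11. 1552.941ms @ 22/5 + 141.176ms (2/5)
12. 1694.118ms @ 24/5 + 141.176ms (2/5)
13. 1835.294ms @ 26/5 + 141.176ms (2/5)
14. 1976.471ms @ 28/5 + 141.176ms (2/5)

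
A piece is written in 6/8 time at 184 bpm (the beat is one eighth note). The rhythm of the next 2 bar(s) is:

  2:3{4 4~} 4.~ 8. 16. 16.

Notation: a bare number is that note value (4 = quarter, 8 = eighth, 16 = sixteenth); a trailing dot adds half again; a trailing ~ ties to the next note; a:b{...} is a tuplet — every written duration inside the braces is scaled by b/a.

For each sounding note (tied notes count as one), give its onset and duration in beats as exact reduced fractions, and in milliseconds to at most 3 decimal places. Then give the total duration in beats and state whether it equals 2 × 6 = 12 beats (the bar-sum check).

1) 0.0ms=0b +978.261ms=3b
2) 978.261ms=3b +2445.652ms=15/2b
3) 3423.913ms=21/2b +244.565ms=3/4b
4) 3668.478ms=45/4b +244.565ms=3/4b
Σ=12b of 12 (184bpm 6/8) — PASS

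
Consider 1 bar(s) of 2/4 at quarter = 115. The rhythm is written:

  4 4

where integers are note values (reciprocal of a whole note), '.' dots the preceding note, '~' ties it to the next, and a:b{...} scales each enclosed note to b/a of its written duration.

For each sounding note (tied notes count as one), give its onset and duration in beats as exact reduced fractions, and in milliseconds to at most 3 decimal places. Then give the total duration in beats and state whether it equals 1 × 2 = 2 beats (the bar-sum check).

1) 0.0ms=0b +521.739ms=1b
2) 521.739ms=1b +521.739ms=1b
Σ=2b of 2 (115bpm 2/4) — PASS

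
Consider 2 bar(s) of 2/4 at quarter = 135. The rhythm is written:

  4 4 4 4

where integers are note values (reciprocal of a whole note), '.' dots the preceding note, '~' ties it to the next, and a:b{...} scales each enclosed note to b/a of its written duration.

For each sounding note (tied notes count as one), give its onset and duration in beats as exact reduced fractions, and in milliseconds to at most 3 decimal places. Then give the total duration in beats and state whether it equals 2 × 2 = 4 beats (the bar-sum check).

1) 0.0ms=0b +444.444ms=1b
2) 444.444ms=1b +444.444ms=1b
3) 888.889ms=2b +444.444ms=1b
4) 1333.333ms=3b +444.444ms=1b
Σ=4b of 4 (135bpm 2/4) — PASS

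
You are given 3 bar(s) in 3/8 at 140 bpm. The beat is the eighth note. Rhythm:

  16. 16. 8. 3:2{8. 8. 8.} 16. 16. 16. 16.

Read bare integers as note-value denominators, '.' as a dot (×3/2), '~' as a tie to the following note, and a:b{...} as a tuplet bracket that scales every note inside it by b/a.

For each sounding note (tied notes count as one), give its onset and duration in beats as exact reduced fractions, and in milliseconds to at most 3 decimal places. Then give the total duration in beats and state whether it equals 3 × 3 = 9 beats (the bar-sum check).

1) 0.0ms=0b +321.429ms=3/4b
2) 321.429ms=3/4b +321.429ms=3/4b
3) 642.857ms=3/2b +642.857ms=3/2b
4) 1285.714ms=3b +428.571ms=1b
5) 1714.286ms=4b +428.571ms=1b
6) 2142.857ms=5b +428.571ms=1b
7) 2571.429ms=6b +321.429ms=3/4b
8) 2892.857ms=27/4b +321.429ms=3/4b
9) 3214.286ms=15/2b +321.429ms=3/4b
10) 3535.714ms=33/4b +321.429ms=3/4b
Σ=9b of 9 (140bpm 3/8) — PASS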